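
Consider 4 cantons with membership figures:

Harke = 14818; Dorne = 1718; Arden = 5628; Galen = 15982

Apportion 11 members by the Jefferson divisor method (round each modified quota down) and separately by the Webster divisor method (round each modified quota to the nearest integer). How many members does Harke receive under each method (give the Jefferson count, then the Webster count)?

Jefferson: Harke 5, Dorne 0, Arden 1, Galen 5.
Webster: Harke 4, Dorne 0, Arden 2, Galen 5.
Harke gets 5 under Jefferson and 4 under Webster.

5 and 4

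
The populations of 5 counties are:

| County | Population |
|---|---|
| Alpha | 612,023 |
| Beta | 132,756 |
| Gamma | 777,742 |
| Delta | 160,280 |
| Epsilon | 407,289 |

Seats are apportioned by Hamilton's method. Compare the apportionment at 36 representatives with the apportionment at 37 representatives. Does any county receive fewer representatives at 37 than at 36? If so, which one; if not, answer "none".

At 36 seats: Alpha 11, Beta 2, Gamma 13, Delta 3, Epsilon 7.
At 37 seats: Alpha 11, Beta 2, Gamma 14, Delta 3, Epsilon 7.
No county's allocation decreased.

none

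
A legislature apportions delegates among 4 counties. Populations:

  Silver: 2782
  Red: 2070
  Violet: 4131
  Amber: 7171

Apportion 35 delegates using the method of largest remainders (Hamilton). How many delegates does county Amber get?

Total 16154; standard divisor 16154/35 ≈ 461.543.
Standard quotas: Silver 6.0276, Red 4.4850, Violet 8.9504, Amber 15.5370.
Lower quotas: Silver 6, Red 4, Violet 8, Amber 15 (sum 33, leaving 2 seats).
Remainders in descending order: Violet 0.9504, Amber 0.5370, Red 0.4850, Silver 0.0276.
Largest remainders: Violet, Amber receive the extra seats.
Amber receives 16.

16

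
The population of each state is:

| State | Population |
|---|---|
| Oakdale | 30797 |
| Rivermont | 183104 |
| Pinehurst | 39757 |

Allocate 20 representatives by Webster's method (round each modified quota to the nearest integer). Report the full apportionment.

Oakdale=2, Rivermont=15, Pinehurst=3

Standard divisor 253658/20 ≈ 12682.9; standard quotas: Oakdale 2.428, Rivermont 14.437, Pinehurst 3.135.
Rounding to the nearest integer gives 2, 14, 3 = 19 seats, so the divisor must be adjusted.
With modified divisor 12500: modified quotas Oakdale 2.464, Rivermont 14.648, Pinehurst 3.181.
Rounding to the nearest integer: Oakdale 2, Rivermont 15, Pinehurst 3 (total 20).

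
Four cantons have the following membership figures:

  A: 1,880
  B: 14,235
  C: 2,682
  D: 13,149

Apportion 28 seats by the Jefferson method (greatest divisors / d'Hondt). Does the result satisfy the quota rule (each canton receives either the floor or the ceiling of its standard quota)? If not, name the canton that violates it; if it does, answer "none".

none

Standard quotas: A 1.648, B 12.477, C 2.351, D 11.525.
Jefferson allocation: A 1, B 13, C 2, D 12.
Every allocation lies between the lower and upper quota.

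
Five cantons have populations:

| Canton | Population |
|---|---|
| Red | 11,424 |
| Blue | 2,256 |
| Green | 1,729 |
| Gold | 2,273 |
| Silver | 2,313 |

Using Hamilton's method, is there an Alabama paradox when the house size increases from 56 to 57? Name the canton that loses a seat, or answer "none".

At 56 seats: Red 32, Blue 6, Green 5, Gold 6, Silver 7.
At 57 seats: Red 33, Blue 6, Green 5, Gold 6, Silver 7.
No canton's allocation decreased.

none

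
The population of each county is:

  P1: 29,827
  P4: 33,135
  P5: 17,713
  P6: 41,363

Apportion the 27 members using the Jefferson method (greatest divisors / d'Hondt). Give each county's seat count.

P1: 7, P4: 7, P5: 4, P6: 9

Standard divisor 122038/27 ≈ 4519.926; standard quotas: P1 6.599, P4 7.331, P5 3.919, P6 9.151.
Rounding down gives 6, 7, 3, 9 = 25 seats, so the divisor must be adjusted.
With modified divisor 4200: modified quotas P1 7.102, P4 7.889, P5 4.217, P6 9.848.
Rounding down: P1 7, P4 7, P5 4, P6 9 (total 27).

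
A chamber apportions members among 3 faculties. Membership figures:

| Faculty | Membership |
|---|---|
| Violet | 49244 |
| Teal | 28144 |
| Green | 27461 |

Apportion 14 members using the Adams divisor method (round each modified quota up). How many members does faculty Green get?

Standard divisor 104849/14 ≈ 7489.214; standard quotas: Violet 6.575, Teal 3.758, Green 3.667.
Rounding up gives 7, 4, 4 = 15 seats, so the divisor must be adjusted.
With modified divisor 8700: modified quotas Violet 5.660, Teal 3.235, Green 3.156.
Rounding up: Violet 6, Teal 4, Green 4 (total 14).
Green receives 4.

4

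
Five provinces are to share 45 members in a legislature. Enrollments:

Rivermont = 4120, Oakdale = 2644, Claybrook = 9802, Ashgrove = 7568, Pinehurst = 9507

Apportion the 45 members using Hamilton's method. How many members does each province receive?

Total 33641; standard divisor 33641/45 ≈ 747.578.
Standard quotas: Rivermont 5.5111, Oakdale 3.5368, Claybrook 13.1117, Ashgrove 10.1234, Pinehurst 12.7171.
Lower quotas: Rivermont 5, Oakdale 3, Claybrook 13, Ashgrove 10, Pinehurst 12 (sum 43, leaving 2 seats).
Remainders in descending order: Pinehurst 0.7171, Oakdale 0.5368, Rivermont 0.5111, Ashgrove 0.1234, Claybrook 0.1117.
Largest remainders: Pinehurst, Oakdale receive the extra seats.

Rivermont 5; Oakdale 4; Claybrook 13; Ashgrove 10; Pinehurst 13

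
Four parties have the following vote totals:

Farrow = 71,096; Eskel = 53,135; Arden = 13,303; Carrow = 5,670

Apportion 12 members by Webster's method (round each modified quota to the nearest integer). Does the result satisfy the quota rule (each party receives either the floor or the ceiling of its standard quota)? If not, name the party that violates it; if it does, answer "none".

Standard quotas: Farrow 5.958, Eskel 4.453, Arden 1.115, Carrow 0.475.
Webster allocation: Farrow 6, Eskel 5, Arden 1, Carrow 0.
Every allocation lies between the lower and upper quota.

none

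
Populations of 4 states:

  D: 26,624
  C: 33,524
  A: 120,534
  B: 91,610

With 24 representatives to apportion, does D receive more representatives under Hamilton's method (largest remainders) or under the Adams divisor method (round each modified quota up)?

Hamilton: D 2, C 3, A 11, B 8.
Adams: D 3, C 3, A 10, B 8.
D gets 2 under Hamilton and 3 under Adams.

Adams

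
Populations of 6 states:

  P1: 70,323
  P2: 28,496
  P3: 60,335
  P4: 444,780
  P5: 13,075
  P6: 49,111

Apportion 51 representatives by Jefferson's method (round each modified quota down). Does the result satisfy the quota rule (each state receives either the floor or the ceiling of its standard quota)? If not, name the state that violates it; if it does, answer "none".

P4

Standard quotas: P1 5.384, P2 2.182, P3 4.619, P4 34.054, P5 1.001, P6 3.760.
Jefferson allocation: P1 5, P2 2, P3 4, P4 36, P5 1, P6 3.
P4 has quota 34.054 (lower 34, upper 35) but receives 36 — outside the quota interval.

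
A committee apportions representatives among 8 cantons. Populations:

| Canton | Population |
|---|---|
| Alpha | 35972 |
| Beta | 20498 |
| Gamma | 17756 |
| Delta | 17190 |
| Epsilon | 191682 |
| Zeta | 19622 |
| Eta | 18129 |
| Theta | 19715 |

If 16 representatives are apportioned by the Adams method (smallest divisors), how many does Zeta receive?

Standard divisor 340564/16 ≈ 21285.25; standard quotas: Alpha 1.690, Beta 0.963, Gamma 0.834, Delta 0.808, Epsilon 9.005, Zeta 0.922, Eta 0.852, Theta 0.926.
Rounding up gives 2, 1, 1, 1, 10, 1, 1, 1 = 18 seats, so the divisor must be adjusted.
With modified divisor 25700: modified quotas Alpha 1.400, Beta 0.798, Gamma 0.691, Delta 0.669, Epsilon 7.458, Zeta 0.764, Eta 0.705, Theta 0.767.
Rounding up: Alpha 2, Beta 1, Gamma 1, Delta 1, Epsilon 8, Zeta 1, Eta 1, Theta 1 (total 16).
Zeta receives 1.

1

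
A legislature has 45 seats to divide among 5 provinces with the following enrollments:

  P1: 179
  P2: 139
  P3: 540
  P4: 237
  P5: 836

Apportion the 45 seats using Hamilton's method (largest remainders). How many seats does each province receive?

The standard divisor is 1931/45 ≈ 42.911.
Standard quotas: P1 4.171, P2 3.239, P3 12.584, P4 5.523, P5 19.482.
Lower quotas: P1 4, P2 3, P3 12, P4 5, P5 19 (sum 43, leaving 2 seats).
Remainders in descending order: P3 0.584, P4 0.523, P5 0.482, P2 0.239, P1 0.171.
Largest remainders: P3, P4 receive the extra seats.

P1 4, P2 3, P3 13, P4 6, P5 19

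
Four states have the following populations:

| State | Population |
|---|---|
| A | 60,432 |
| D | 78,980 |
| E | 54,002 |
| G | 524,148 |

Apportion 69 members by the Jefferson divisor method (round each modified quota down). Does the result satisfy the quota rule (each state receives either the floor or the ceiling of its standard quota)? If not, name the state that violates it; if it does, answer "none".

G

Standard quotas: A 5.811, D 7.595, E 5.193, G 50.402.
Jefferson allocation: A 5, D 7, E 5, G 52.
G has quota 50.402 (lower 50, upper 51) but receives 52 — outside the quota interval.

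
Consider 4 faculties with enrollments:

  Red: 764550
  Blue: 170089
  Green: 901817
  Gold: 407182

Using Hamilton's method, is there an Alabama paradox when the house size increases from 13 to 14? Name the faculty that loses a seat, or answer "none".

none

At 13 seats: Red 5, Blue 1, Green 5, Gold 2.
At 14 seats: Red 5, Blue 1, Green 6, Gold 2.
No faculty's allocation decreased.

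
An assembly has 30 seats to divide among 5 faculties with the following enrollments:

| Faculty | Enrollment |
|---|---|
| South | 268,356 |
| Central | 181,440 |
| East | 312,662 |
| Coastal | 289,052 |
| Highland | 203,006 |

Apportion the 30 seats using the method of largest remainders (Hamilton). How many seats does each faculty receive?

The standard divisor is 1254516/30 ≈ 41817.2.
Standard quotas: South 6.4174, Central 4.3389, East 7.4769, Coastal 6.9123, Highland 4.8546.
Lower quotas: South 6, Central 4, East 7, Coastal 6, Highland 4 (sum 27, leaving 3 seats).
Remainders in descending order: Coastal 0.9123, Highland 0.8546, East 0.4769, South 0.4174, Central 0.3389.
The surplus seats go to Coastal, Highland, East.

South 6, Central 4, East 8, Coastal 7, Highland 5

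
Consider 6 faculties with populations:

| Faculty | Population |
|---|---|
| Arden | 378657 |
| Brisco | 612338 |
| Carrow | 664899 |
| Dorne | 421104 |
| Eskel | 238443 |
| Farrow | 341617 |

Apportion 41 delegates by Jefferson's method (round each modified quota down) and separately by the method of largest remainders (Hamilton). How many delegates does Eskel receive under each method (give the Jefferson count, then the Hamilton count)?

3 and 4

Jefferson: Arden 6, Brisco 10, Carrow 11, Dorne 6, Eskel 3, Farrow 5.
Hamilton: Arden 6, Brisco 9, Carrow 10, Dorne 7, Eskel 4, Farrow 5.
Eskel gets 3 under Jefferson and 4 under Hamilton.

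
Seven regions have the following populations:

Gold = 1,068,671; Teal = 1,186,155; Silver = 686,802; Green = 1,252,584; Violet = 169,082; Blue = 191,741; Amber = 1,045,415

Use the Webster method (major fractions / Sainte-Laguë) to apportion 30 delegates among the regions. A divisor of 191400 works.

Gold: 6, Teal: 6, Silver: 4, Green: 7, Violet: 1, Blue: 1, Amber: 5

With modified divisor 191400: modified quotas Gold 5.583, Teal 6.197, Silver 3.588, Green 6.544, Violet 0.883, Blue 1.002, Amber 5.462.
Rounding to the nearest integer: Gold 6, Teal 6, Silver 4, Green 7, Violet 1, Blue 1, Amber 5 (total 30).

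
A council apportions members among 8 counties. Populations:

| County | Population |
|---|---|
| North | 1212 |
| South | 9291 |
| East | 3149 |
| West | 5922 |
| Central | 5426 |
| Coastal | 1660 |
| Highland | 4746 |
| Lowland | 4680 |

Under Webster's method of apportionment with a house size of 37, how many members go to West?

6

Standard divisor 36086/37 ≈ 975.297; standard quotas: North 1.243, South 9.526, East 3.229, West 6.072, Central 5.563, Coastal 1.702, Highland 4.866, Lowland 4.799.
Rounding to the nearest integer gives 1, 10, 3, 6, 6, 2, 5, 5 = 38 seats, so the divisor must be adjusted.
With modified divisor 982: modified quotas North 1.234, South 9.461, East 3.207, West 6.031, Central 5.525, Coastal 1.690, Highland 4.833, Lowland 4.766.
Rounding to the nearest integer: North 1, South 9, East 3, West 6, Central 6, Coastal 2, Highland 5, Lowland 5 (total 37).
West receives 6.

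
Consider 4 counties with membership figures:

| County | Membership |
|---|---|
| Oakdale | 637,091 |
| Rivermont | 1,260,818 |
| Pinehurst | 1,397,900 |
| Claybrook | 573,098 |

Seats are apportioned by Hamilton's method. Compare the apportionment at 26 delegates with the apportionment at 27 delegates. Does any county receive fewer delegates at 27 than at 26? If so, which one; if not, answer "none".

none

At 26 seats: Oakdale 4, Rivermont 9, Pinehurst 9, Claybrook 4.
At 27 seats: Oakdale 4, Rivermont 9, Pinehurst 10, Claybrook 4.
No county's allocation decreased.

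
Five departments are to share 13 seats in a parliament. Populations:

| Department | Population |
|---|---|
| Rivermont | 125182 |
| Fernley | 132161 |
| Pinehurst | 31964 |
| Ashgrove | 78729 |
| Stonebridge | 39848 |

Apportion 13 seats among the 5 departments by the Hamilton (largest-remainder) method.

Standard divisor: 407884 ÷ 13 ≈ 31375.692.
Standard quotas: Rivermont 3.9898, Fernley 4.2122, Pinehurst 1.0188, Ashgrove 2.5092, Stonebridge 1.2700.
Lower quotas: Rivermont 3, Fernley 4, Pinehurst 1, Ashgrove 2, Stonebridge 1 (sum 11, leaving 2 seats).
Remainders in descending order: Rivermont 0.9898, Ashgrove 0.5092, Stonebridge 0.2700, Fernley 0.2122, Pinehurst 0.0188.
Largest remainders: Rivermont, Ashgrove receive the extra seats.

Rivermont 4, Fernley 4, Pinehurst 1, Ashgrove 3, Stonebridge 1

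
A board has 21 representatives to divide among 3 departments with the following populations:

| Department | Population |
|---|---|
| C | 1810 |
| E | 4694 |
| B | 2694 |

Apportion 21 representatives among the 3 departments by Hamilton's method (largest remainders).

Standard divisor: 9198 ÷ 21 = 438.
Standard quotas: C 4.132, E 10.717, B 6.151.
Lower quotas: C 4, E 10, B 6 (sum 20, leaving 1 seat).
Remainders in descending order: E 0.717, B 0.151, C 0.132.
Largest remainder: E receives the extra seat.

C 4; E 11; B 6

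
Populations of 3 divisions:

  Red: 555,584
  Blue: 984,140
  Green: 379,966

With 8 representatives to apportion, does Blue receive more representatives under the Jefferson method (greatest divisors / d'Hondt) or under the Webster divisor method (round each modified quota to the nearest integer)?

Jefferson

Jefferson: Red 2, Blue 5, Green 1.
Webster: Red 2, Blue 4, Green 2.
Blue gets 5 under Jefferson and 4 under Webster.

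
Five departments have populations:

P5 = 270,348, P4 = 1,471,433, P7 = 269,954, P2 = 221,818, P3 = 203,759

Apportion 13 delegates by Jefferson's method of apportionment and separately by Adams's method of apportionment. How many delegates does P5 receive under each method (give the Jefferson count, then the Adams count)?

1 and 2

Jefferson: P5 1, P4 9, P7 1, P2 1, P3 1.
Adams: P5 2, P4 7, P7 2, P2 1, P3 1.
P5 gets 1 under Jefferson and 2 under Adams.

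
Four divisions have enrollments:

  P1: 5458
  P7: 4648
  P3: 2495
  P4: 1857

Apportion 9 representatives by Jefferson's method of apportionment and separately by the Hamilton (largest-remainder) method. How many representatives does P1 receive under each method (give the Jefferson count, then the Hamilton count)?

Jefferson: P1 4, P7 3, P3 1, P4 1.
Hamilton: P1 3, P7 3, P3 2, P4 1.
P1 gets 4 under Jefferson and 3 under Hamilton.

4 and 3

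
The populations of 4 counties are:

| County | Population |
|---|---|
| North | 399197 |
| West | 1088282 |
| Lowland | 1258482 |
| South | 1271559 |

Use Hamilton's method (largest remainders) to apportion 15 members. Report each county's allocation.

Standard divisor: 4017520 ÷ 15 ≈ 267834.667.
Standard quotas: North 1.4905, West 4.0633, Lowland 4.6987, South 4.7476.
Lower quotas: North 1, West 4, Lowland 4, South 4 (sum 13, leaving 2 seats).
Remainders in descending order: South 0.7476, Lowland 0.6987, North 0.4905, West 0.0633.
Largest remainders: South, Lowland receive the extra seats.

North 1, West 4, Lowland 5, South 5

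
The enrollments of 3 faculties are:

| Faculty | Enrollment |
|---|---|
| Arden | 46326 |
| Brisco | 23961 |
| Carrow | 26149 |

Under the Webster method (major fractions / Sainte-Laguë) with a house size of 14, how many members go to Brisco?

3

Standard divisor 96436/14 ≈ 6888.286; standard quotas: Arden 6.725, Brisco 3.479, Carrow 3.796.
Rounding to the nearest integer gives Arden 7, Brisco 3, Carrow 4 — total 14, matching the house size, so no adjustment is needed.
Brisco receives 3.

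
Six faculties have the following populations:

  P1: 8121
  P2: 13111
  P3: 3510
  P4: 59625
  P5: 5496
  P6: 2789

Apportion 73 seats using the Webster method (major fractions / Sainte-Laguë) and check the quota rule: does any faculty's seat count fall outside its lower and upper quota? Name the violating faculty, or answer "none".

P4

Standard quotas: P1 6.398, P2 10.330, P3 2.766, P4 46.978, P5 4.330, P6 2.197.
Webster allocation: P1 6, P2 10, P3 3, P4 48, P5 4, P6 2.
P4 has quota 46.978 (lower 46, upper 47) but receives 48 — outside the quota interval.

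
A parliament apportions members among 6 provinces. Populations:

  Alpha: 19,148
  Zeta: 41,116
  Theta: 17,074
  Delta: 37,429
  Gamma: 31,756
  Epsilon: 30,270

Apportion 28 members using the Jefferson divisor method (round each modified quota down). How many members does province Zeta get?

7

Standard divisor 176793/28 ≈ 6314.036; standard quotas: Alpha 3.033, Zeta 6.512, Theta 2.704, Delta 5.928, Gamma 5.029, Epsilon 4.794.
Rounding down gives 3, 6, 2, 5, 5, 4 = 25 seats, so the divisor must be adjusted.
With modified divisor 5800: modified quotas Alpha 3.301, Zeta 7.089, Theta 2.944, Delta 6.453, Gamma 5.475, Epsilon 5.219.
Rounding down: Alpha 3, Zeta 7, Theta 2, Delta 6, Gamma 5, Epsilon 5 (total 28).
Zeta receives 7.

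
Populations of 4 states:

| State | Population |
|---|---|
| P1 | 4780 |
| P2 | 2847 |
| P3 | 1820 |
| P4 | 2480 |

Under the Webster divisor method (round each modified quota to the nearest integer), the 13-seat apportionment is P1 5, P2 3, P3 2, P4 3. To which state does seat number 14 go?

Priority for the next seat is population ÷ (current seats + 0.5).
Priorities: P1 869.091, P2 813.429, P3 728.000, P4 708.571.
Highest priority: P1.

P1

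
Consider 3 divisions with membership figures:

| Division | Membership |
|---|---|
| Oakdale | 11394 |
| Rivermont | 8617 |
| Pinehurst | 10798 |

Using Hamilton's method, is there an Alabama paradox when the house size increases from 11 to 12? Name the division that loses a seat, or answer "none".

At 11 seats: Oakdale 4, Rivermont 3, Pinehurst 4.
At 12 seats: Oakdale 5, Rivermont 3, Pinehurst 4.
No division's allocation decreased.

none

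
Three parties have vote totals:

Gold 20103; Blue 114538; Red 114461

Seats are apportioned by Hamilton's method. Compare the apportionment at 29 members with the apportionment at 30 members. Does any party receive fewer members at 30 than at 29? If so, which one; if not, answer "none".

Gold

At 29 seats: Gold 3, Blue 13, Red 13.
At 30 seats: Gold 2, Blue 14, Red 14.
Gold drops from 3 to 2.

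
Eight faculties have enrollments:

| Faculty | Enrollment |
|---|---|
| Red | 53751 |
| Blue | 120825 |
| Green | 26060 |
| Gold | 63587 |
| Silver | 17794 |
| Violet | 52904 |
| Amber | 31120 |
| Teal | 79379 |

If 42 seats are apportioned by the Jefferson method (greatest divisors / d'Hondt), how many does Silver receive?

Standard divisor 445420/42 ≈ 10605.238; standard quotas: Red 5.068, Blue 11.393, Green 2.457, Gold 5.996, Silver 1.678, Violet 4.988, Amber 2.934, Teal 7.485.
Rounding down gives 5, 11, 2, 5, 1, 4, 2, 7 = 37 seats, so the divisor must be adjusted.
With modified divisor 9600: modified quotas Red 5.599, Blue 12.586, Green 2.715, Gold 6.624, Silver 1.854, Violet 5.511, Amber 3.242, Teal 8.269.
Rounding down: Red 5, Blue 12, Green 2, Gold 6, Silver 1, Violet 5, Amber 3, Teal 8 (total 42).
Silver receives 1.

1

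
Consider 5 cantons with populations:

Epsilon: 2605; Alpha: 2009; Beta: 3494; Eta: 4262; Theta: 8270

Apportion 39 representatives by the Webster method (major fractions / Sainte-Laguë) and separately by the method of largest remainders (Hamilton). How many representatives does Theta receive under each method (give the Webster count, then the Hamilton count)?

Webster: Epsilon 5, Alpha 4, Beta 7, Eta 8, Theta 15.
Hamilton: Epsilon 5, Alpha 4, Beta 6, Eta 8, Theta 16.
Theta gets 15 under Webster and 16 under Hamilton.

15 and 16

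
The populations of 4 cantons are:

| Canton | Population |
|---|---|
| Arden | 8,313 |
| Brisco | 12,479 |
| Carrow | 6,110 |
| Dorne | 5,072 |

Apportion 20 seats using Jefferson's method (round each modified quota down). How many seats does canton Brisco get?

8

Standard divisor 31974/20 ≈ 1598.7; standard quotas: Arden 5.200, Brisco 7.806, Carrow 3.822, Dorne 3.173.
Rounding down gives 5, 7, 3, 3 = 18 seats, so the divisor must be adjusted.
With modified divisor 1500: modified quotas Arden 5.542, Brisco 8.319, Carrow 4.073, Dorne 3.381.
Rounding down: Arden 5, Brisco 8, Carrow 4, Dorne 3 (total 20).
Brisco receives 8.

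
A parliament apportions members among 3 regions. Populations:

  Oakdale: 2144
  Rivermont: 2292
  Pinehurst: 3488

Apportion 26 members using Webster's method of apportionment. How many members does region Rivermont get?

Standard divisor 7924/26 ≈ 304.769; standard quotas: Oakdale 7.035, Rivermont 7.520, Pinehurst 11.445.
Rounding to the nearest integer gives Oakdale 7, Rivermont 8, Pinehurst 11 — total 26, matching the house size, so no adjustment is needed.
Rivermont receives 8.

8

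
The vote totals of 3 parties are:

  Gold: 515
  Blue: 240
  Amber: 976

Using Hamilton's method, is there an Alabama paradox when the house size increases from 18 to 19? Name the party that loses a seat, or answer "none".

Blue

At 18 seats: Gold 5, Blue 3, Amber 10.
At 19 seats: Gold 6, Blue 2, Amber 11.
Blue drops from 3 to 2.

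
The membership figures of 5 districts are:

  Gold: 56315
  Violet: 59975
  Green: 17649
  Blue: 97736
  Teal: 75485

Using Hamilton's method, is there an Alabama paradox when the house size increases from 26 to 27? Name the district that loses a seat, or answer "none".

Green

At 26 seats: Gold 5, Violet 5, Green 2, Blue 8, Teal 6.
At 27 seats: Gold 5, Violet 5, Green 1, Blue 9, Teal 7.
Green drops from 2 to 1.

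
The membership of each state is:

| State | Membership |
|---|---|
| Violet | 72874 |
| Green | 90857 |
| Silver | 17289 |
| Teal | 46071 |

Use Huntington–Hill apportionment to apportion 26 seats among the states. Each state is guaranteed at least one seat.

Violet=8, Green=11, Silver=2, Teal=5

With divisor 8626: modified quotas Violet 8.448, Green 10.533, Silver 2.004, Teal 5.341.
Geometric-mean thresholds: Violet √(8·9)=8.485, Green √(10·11)=10.488, Silver √(2·3)=2.449, Teal √(5·6)=5.477.
Each quota rounded against its threshold gives Violet 8, Green 11, Silver 2, Teal 5 (total 26).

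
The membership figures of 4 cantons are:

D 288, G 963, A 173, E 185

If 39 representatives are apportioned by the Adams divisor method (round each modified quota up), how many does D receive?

Standard divisor 1609/39 ≈ 41.256; standard quotas: D 6.981, G 23.342, A 4.193, E 4.484.
Rounding up gives 7, 24, 5, 5 = 41 seats, so the divisor must be adjusted.
With modified divisor 43.5: modified quotas D 6.621, G 22.138, A 3.977, E 4.253.
Rounding up: D 7, G 23, A 4, E 5 (total 39).
D receives 7.

7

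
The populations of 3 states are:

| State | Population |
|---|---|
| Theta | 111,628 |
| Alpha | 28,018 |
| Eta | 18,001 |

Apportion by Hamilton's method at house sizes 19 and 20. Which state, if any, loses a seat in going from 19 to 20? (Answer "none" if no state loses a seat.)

none

At 19 seats: Theta 14, Alpha 3, Eta 2.
At 20 seats: Theta 14, Alpha 4, Eta 2.
No state's allocation decreased.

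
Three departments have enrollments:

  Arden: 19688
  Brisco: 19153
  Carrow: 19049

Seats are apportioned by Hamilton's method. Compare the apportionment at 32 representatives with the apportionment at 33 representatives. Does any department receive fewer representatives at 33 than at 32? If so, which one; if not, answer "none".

none

At 32 seats: Arden 11, Brisco 11, Carrow 10.
At 33 seats: Arden 11, Brisco 11, Carrow 11.
No department's allocation decreased.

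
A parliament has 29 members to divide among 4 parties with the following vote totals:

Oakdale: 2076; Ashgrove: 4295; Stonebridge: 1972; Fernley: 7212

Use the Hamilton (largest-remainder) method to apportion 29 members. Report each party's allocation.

Total 15555; standard divisor 15555/29 ≈ 536.379.
Standard quotas: Oakdale 3.8704, Ashgrove 8.0074, Stonebridge 3.6765, Fernley 13.4457.
Lower quotas: Oakdale 3, Ashgrove 8, Stonebridge 3, Fernley 13 (sum 27, leaving 2 seats).
Remainders in descending order: Oakdale 0.8704, Stonebridge 0.6765, Fernley 0.4457, Ashgrove 0.0074.
The surplus seats go to Oakdale, Stonebridge.

Oakdale: 4, Ashgrove: 8, Stonebridge: 4, Fernley: 13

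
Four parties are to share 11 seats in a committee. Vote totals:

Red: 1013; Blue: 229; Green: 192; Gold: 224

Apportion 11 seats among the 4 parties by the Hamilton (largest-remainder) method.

Total 1658; standard divisor 1658/11 ≈ 150.727.
Standard quotas: Red 6.721, Blue 1.519, Green 1.274, Gold 1.486.
Lower quotas: Red 6, Blue 1, Green 1, Gold 1 (sum 9, leaving 2 seats).
Remainders in descending order: Red 0.721, Blue 0.519, Gold 0.486, Green 0.274.
Largest remainders: Red, Blue receive the extra seats.

Red 7, Blue 2, Green 1, Gold 1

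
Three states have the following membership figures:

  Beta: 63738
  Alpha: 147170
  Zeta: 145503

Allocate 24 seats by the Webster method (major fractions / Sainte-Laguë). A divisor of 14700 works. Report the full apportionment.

With modified divisor 14700: modified quotas Beta 4.336, Alpha 10.012, Zeta 9.898.
Rounding to the nearest integer: Beta 4, Alpha 10, Zeta 10 (total 24).

Beta: 4, Alpha: 10, Zeta: 10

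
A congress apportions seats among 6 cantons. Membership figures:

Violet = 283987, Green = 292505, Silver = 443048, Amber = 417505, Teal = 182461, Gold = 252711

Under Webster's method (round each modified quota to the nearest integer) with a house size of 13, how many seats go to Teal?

1

Standard divisor 1872217/13 ≈ 144016.692; standard quotas: Violet 1.972, Green 2.031, Silver 3.076, Amber 2.899, Teal 1.267, Gold 1.755.
Rounding to the nearest integer gives Violet 2, Green 2, Silver 3, Amber 3, Teal 1, Gold 2 — total 13, matching the house size, so no adjustment is needed.
Teal receives 1.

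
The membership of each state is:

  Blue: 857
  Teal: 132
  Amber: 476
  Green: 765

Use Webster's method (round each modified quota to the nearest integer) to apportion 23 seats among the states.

Standard divisor 2230/23 ≈ 96.957; standard quotas: Blue 8.839, Teal 1.361, Amber 4.909, Green 7.890.
Rounding to the nearest integer gives Blue 9, Teal 1, Amber 5, Green 8 — total 23, matching the house size, so no adjustment is needed.

Blue 9, Teal 1, Amber 5, Green 8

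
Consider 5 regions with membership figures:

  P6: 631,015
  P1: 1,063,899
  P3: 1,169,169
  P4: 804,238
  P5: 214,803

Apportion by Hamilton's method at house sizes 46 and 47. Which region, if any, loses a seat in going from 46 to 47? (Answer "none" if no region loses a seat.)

At 46 seats: P6 7, P1 13, P3 14, P4 9, P5 3.
At 47 seats: P6 8, P1 13, P3 14, P4 10, P5 2.
P5 drops from 3 to 2.

P5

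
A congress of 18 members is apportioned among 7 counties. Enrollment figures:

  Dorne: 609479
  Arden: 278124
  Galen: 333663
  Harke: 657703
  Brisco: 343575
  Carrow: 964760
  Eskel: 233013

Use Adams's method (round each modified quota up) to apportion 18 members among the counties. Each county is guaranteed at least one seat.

Dorne: 3, Arden: 2, Galen: 2, Harke: 3, Brisco: 2, Carrow: 5, Eskel: 1

Standard divisor 3420317/18 ≈ 190017.611; standard quotas: Dorne 3.207, Arden 1.464, Galen 1.756, Harke 3.461, Brisco 1.808, Carrow 5.077, Eskel 1.226.
Rounding up gives 4, 2, 2, 4, 2, 6, 2 = 22 seats, so the divisor must be adjusted.
With modified divisor 238737: modified quotas Dorne 2.553, Arden 1.165, Galen 1.398, Harke 2.755, Brisco 1.439, Carrow 4.041, Eskel 0.976.
Rounding up: Dorne 3, Arden 2, Galen 2, Harke 3, Brisco 2, Carrow 5, Eskel 1 (total 18).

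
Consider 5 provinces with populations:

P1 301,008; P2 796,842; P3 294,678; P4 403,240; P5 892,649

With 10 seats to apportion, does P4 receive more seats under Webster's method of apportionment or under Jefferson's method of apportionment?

Webster: P1 1, P2 3, P3 1, P4 2, P5 3.
Jefferson: P1 1, P2 3, P3 1, P4 1, P5 4.
P4 gets 2 under Webster and 1 under Jefferson.

Webster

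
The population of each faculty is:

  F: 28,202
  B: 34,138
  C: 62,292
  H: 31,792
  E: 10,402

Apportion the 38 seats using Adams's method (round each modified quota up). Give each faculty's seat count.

Standard divisor 166826/38 ≈ 4390.158; standard quotas: F 6.424, B 7.776, C 14.189, H 7.242, E 2.369.
Rounding up gives 7, 8, 15, 8, 3 = 41 seats, so the divisor must be adjusted.
With modified divisor 4750: modified quotas F 5.937, B 7.187, C 13.114, H 6.693, E 2.190.
Rounding up: F 6, B 8, C 14, H 7, E 3 (total 38).

F: 6, B: 8, C: 14, H: 7, E: 3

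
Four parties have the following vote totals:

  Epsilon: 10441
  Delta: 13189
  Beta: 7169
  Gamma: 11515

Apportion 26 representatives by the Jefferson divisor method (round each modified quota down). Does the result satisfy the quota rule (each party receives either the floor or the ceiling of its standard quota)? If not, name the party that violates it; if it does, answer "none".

none

Standard quotas: Epsilon 6.416, Delta 8.104, Beta 4.405, Gamma 7.075.
Jefferson allocation: Epsilon 7, Delta 8, Beta 4, Gamma 7.
Every allocation lies between the lower and upper quota.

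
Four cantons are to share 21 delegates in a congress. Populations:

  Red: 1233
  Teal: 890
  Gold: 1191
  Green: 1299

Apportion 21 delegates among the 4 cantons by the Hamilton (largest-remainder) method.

Red=6; Teal=4; Gold=5; Green=6

Standard divisor: 4613 ÷ 21 ≈ 219.667.
Standard quotas: Red 5.613, Teal 4.052, Gold 5.422, Green 5.914.
Lower quotas: Red 5, Teal 4, Gold 5, Green 5 (sum 19, leaving 2 seats).
Remainders in descending order: Green 0.914, Red 0.613, Gold 0.422, Teal 0.052.
Largest remainders: Green, Red receive the extra seats.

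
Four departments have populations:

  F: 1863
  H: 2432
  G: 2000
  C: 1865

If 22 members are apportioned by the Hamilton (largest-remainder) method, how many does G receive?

Standard divisor: 8160 ÷ 22 ≈ 370.909.
Standard quotas: F 5.023, H 6.557, G 5.392, C 5.028.
Lower quotas: F 5, H 6, G 5, C 5 (sum 21, leaving 1 seat).
Remainders in descending order: H 0.557, G 0.392, C 0.028, F 0.023.
The surplus seat goes to H.
G receives 5.

5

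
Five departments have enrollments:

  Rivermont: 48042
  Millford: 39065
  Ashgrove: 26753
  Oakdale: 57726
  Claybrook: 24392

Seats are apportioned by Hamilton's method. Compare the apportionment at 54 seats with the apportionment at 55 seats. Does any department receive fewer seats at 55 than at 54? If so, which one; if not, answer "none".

none

At 54 seats: Rivermont 13, Millford 11, Ashgrove 7, Oakdale 16, Claybrook 7.
At 55 seats: Rivermont 13, Millford 11, Ashgrove 8, Oakdale 16, Claybrook 7.
No department's allocation decreased.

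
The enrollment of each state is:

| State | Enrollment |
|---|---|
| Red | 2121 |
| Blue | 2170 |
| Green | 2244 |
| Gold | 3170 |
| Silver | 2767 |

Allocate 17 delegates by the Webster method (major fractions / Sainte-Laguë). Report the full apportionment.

Red 3, Blue 3, Green 3, Gold 4, Silver 4

Standard divisor 12472/17 ≈ 733.647; standard quotas: Red 2.891, Blue 2.958, Green 3.059, Gold 4.321, Silver 3.772.
Rounding to the nearest integer gives Red 3, Blue 3, Green 3, Gold 4, Silver 4 — total 17, matching the house size, so no adjustment is needed.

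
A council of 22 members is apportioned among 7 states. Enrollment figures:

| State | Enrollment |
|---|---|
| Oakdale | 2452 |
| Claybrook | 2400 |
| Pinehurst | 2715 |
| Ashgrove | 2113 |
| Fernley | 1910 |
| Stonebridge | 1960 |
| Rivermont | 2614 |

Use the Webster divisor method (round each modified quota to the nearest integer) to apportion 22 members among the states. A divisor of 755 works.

Oakdale 3, Claybrook 3, Pinehurst 4, Ashgrove 3, Fernley 3, Stonebridge 3, Rivermont 3

With modified divisor 755: modified quotas Oakdale 3.248, Claybrook 3.179, Pinehurst 3.596, Ashgrove 2.799, Fernley 2.530, Stonebridge 2.596, Rivermont 3.462.
Rounding to the nearest integer: Oakdale 3, Claybrook 3, Pinehurst 4, Ashgrove 3, Fernley 3, Stonebridge 3, Rivermont 3 (total 22).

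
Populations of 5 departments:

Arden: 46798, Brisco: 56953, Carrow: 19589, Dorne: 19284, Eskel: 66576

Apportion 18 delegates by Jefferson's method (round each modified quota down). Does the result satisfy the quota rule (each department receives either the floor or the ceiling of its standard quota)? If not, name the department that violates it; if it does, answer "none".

Standard quotas: Arden 4.027, Brisco 4.900, Carrow 1.685, Dorne 1.659, Eskel 5.728.
Jefferson allocation: Arden 4, Brisco 5, Carrow 2, Dorne 1, Eskel 6.
Every allocation lies between the lower and upper quota.

none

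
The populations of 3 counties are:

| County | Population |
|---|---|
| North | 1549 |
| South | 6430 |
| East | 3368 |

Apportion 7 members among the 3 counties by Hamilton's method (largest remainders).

Standard divisor: 11347 ÷ 7 = 1621.
Standard quotas: North 0.9556, South 3.9667, East 2.0777.
Lower quotas: North 0, South 3, East 2 (sum 5, leaving 2 seats).
Remainders in descending order: South 0.9667, North 0.9556, East 0.0777.
Largest remainders: South, North receive the extra seats.

North 1, South 4, East 2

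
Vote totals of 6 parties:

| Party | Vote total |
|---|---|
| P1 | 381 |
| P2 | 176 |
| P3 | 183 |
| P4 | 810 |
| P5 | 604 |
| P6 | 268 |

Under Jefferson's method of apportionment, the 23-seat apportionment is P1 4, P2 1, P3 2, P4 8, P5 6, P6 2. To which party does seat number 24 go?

Priority for the next seat is population ÷ (current seats + 1).
Priorities: P1 76.200, P2 88.000, P3 61.000, P4 90.000, P5 86.286, P6 89.333.
Highest priority: P4.

P4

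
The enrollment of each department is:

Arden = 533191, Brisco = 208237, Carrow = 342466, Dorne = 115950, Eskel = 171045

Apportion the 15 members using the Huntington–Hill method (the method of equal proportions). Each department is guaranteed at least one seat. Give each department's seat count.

Arden=6; Brisco=2; Carrow=4; Dorne=1; Eskel=2

With divisor 91180: modified quotas Arden 5.848, Brisco 2.284, Carrow 3.756, Dorne 1.272, Eskel 1.876.
Geometric-mean thresholds: Arden √(5·6)=5.477, Brisco √(2·3)=2.449, Carrow √(3·4)=3.464, Dorne √(1·2)=1.414, Eskel √(1·2)=1.414.
Each quota rounded against its threshold gives Arden 6, Brisco 2, Carrow 4, Dorne 1, Eskel 2 (total 15).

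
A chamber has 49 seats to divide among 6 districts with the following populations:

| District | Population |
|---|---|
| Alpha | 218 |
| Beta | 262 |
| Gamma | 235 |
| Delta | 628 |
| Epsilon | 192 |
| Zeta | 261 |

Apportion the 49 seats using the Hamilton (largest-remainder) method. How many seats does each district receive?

Alpha 6, Beta 7, Gamma 7, Delta 17, Epsilon 5, Zeta 7

The standard divisor is 1796/49 ≈ 36.653.
Standard quotas: Alpha 5.948, Beta 7.148, Gamma 6.411, Delta 17.134, Epsilon 5.238, Zeta 7.121.
Lower quotas: Alpha 5, Beta 7, Gamma 6, Delta 17, Epsilon 5, Zeta 7 (sum 47, leaving 2 seats).
Remainders in descending order: Alpha 0.948, Gamma 0.411, Epsilon 0.238, Beta 0.148, Delta 0.134, Zeta 0.121.
The surplus seats go to Alpha, Gamma.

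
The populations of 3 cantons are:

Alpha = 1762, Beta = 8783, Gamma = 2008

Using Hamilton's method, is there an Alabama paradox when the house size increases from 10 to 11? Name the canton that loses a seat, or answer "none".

At 10 seats: Alpha 1, Beta 7, Gamma 2.
At 11 seats: Alpha 1, Beta 8, Gamma 2.
No canton's allocation decreased.

none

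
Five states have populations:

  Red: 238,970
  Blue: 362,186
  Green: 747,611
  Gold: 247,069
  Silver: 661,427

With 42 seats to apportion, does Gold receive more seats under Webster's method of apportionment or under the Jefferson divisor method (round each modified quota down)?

Webster

Webster: Red 4, Blue 7, Green 14, Gold 5, Silver 12.
Jefferson: Red 4, Blue 7, Green 14, Gold 4, Silver 13.
Gold gets 5 under Webster and 4 under Jefferson.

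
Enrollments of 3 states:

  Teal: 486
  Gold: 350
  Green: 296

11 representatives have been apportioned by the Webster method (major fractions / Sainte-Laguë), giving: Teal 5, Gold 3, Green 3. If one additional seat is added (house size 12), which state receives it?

Priority for the next seat is population ÷ (current seats + 0.5).
Priorities: Teal 88.364, Gold 100.000, Green 84.571.
Highest priority: Gold.

Gold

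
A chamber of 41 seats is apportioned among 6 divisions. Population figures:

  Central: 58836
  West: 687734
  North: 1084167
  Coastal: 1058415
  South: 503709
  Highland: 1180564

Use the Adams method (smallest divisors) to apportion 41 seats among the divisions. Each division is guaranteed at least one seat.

Standard divisor 4573425/41 ≈ 111546.951; standard quotas: Central 0.527, West 6.165, North 9.719, Coastal 9.489, South 4.516, Highland 10.584.
Rounding up gives 1, 7, 10, 10, 5, 11 = 44 seats, so the divisor must be adjusted.
With modified divisor 119300: modified quotas Central 0.493, West 5.765, North 9.088, Coastal 8.872, South 4.222, Highland 9.896.
Rounding up: Central 1, West 6, North 10, Coastal 9, South 5, Highland 10 (total 41).

Central: 1, West: 6, North: 10, Coastal: 9, South: 5, Highland: 10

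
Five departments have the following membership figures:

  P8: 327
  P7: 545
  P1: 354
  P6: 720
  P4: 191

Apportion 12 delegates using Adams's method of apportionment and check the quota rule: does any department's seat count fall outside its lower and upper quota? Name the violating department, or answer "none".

Standard quotas: P8 1.836, P7 3.060, P1 1.988, P6 4.043, P4 1.073.
Adams allocation: P8 2, P7 3, P1 2, P6 4, P4 1.
Every allocation lies between the lower and upper quota.

none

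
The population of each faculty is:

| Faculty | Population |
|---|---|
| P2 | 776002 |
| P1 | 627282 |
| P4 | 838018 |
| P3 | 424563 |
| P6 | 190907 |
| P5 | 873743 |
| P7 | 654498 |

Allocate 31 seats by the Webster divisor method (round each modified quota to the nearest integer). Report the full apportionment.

Standard divisor 4385013/31 ≈ 141452.032; standard quotas: P2 5.486, P1 4.435, P4 5.924, P3 3.001, P6 1.350, P5 6.177, P7 4.627.
Rounding to the nearest integer gives 5, 4, 6, 3, 1, 6, 5 = 30 seats, so the divisor must be adjusted.
With modified divisor 140200: modified quotas P2 5.535, P1 4.474, P4 5.977, P3 3.028, P6 1.362, P5 6.232, P7 4.668.
Rounding to the nearest integer: P2 6, P1 4, P4 6, P3 3, P6 1, P5 6, P7 5 (total 31).

P2 6, P1 4, P4 6, P3 3, P6 1, P5 6, P7 5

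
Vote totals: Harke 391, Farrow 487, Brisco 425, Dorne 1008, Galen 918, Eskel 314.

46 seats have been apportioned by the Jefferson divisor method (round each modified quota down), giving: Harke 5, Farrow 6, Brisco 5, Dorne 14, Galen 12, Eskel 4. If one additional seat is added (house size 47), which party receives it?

Priority for the next seat is population ÷ (current seats + 1).
Priorities: Harke 65.167, Farrow 69.571, Brisco 70.833, Dorne 67.200, Galen 70.615, Eskel 62.800.
Highest priority: Brisco.

Brisco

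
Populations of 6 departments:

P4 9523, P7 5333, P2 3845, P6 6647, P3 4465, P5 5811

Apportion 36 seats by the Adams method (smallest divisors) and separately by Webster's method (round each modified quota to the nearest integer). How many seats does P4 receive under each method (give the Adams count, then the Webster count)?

9 and 10

Adams: P4 9, P7 5, P2 4, P6 7, P3 5, P5 6.
Webster: P4 10, P7 5, P2 4, P6 7, P3 4, P5 6.
P4 gets 9 under Adams and 10 under Webster.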